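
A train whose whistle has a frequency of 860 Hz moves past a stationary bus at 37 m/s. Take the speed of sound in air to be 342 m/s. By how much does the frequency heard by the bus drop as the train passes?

Approaching: f₁ = f · v/(v − v_s) = 860 × 342/305 ≈ 964 Hz.
Receding: f₂ = f · v/(v + v_s) = 860 × 342/379 ≈ 776 Hz.
Drop: f₁ − f₂ = 2f·v·v_s/(v² − v_s²) = 2 × 860 × 342 × 37/(342² − 37²) ≈ 188 Hz.

188 Hz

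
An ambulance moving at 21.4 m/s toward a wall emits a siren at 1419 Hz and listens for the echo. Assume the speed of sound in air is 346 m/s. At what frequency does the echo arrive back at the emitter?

1606 Hz

The wall receives the sound from a moving source: f₁ = f₀ · v/(v − v_e) = 1419 × 346/324.6 ≈ 1513 Hz.
On the return leg the ambulance is a moving observer: f₂ = f₁ · (v + v_e)/v = 1513 × 367.4/346 ≈ 1606 Hz.
Equivalently f₂ = f₀ · (v + v_e)/(v − v_e).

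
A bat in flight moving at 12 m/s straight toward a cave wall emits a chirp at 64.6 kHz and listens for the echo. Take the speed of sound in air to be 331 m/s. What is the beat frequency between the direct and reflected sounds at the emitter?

4860 Hz

The cave wall receives the sound from a moving source: f₁ = f₀ · v/(v − v_e) = 64.6 × 331/319 ≈ 67.03 kHz.
On the return leg the bat in flight is a moving observer: f₂ = f₁ · (v + v_e)/v = 67.03 × 343/331 ≈ 69.46 kHz.
Equivalently f₂ = f₀ · (v + v_e)/(v − v_e).
Beat against the emitted tone (with f₀ = 64600 Hz): |f₂ − f₀| = 2v_e·f₀/(v − v_e) = 2 × 12 × 64600/319 ≈ 4860 Hz.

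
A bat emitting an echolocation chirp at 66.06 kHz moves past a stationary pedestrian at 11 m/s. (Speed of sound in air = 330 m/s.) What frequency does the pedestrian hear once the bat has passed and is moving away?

63.9 kHz

Receding: f₂ = f · v/(v + v_s) = 66.06 × 330/341 ≈ 63.9 kHz.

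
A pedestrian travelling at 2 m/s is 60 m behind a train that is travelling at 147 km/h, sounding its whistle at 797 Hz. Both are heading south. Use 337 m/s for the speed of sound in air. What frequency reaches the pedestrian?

715 Hz

147 km/h = 40.83 m/s.
The pedestrian is behind, so the train is moving away from it while the pedestrian is moving toward the train.
With source receding and observer approaching, f' = f · (v + v_o)/(v + v_s).
f' = 797 × (337 + 2)/(337 + 40.83) = 797 × 339/377.83 ≈ 715 Hz.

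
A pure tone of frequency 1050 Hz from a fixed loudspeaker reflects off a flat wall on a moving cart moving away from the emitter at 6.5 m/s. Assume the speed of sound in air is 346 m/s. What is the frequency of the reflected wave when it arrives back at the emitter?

The flat wall on a moving cart first receives the wave as a moving observer: f₁ = f₀ · (v − u)/v = 1050 × (346 − 6.5)/346 ≈ 1030 Hz.
On reflection it acts as a source moving away from the stationary detector: f₂ = f₁ · v/(v + u) = 1030 × 346/352.5 ≈ 1011 Hz.

1011 Hz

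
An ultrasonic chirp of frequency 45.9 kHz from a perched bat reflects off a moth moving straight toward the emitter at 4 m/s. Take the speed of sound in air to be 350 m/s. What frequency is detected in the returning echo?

47.0 kHz

At the moth (a moving observer), f₁ = f₀ · (v + u)/v = 45.9 × 354/350 ≈ 46.4 kHz.
On reflection it acts as a source moving toward the stationary detector: f₂ = f₁ · v/(v − u) = 46.4 × 350/346 ≈ 47.0 kHz.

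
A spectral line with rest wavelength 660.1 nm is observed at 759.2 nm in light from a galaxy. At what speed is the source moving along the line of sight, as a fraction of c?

λ'/λ₀ = 1.1501 > 1 (redshift), so the source is receding.
λ'/λ₀ = √((1 + β)/(1 − β)) for a receding source ⇒ β = (r² − 1)/(r² + 1) with r = λ'/λ₀.
β = (1.3228 − 1)/(1.3228 + 1) ≈ 0.139.

0.139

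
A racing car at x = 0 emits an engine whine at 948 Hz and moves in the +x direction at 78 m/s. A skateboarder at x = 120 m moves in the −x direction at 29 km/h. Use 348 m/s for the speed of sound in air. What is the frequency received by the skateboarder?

1250 Hz

29 km/h = 8.056 m/s.
The observer lies on the +x side, so the source is heading toward the observer and the observer is heading toward the source.
Both move, so f' = f · (v + v_o)/(v − v_s).
f' = 948 × (348 + 8.056)/(348 − 78) = 948 × 356.06/270 ≈ 1250 Hz.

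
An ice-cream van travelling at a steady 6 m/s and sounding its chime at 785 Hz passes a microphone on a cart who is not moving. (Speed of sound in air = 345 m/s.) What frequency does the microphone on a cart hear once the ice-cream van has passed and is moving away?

772 Hz

Receding: f₂ = f · v/(v + v_s) = 785 × 345/351 ≈ 772 Hz.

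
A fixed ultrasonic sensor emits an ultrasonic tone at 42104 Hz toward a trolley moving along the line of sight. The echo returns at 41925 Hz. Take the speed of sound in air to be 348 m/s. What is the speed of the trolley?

Double Doppler shift off a moving reflector: f₂ = f₀ · (v + u)/(v − u) (u > 0 toward emitter).
Rearranging, u = v · (f₂ − f₀)/(f₂ + f₀) = 348 × -179/84029 ≈ -0.74 m/s.
So the trolley is moving at 0.74 m/s away from the emitter.

0.74 m/s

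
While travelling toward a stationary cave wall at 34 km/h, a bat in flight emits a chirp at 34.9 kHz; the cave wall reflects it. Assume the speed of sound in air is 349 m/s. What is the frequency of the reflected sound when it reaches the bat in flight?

36.8 kHz

34 km/h = 9.444 m/s.
The cave wall receives the sound from a moving source: f₁ = f₀ · v/(v − v_e) = 34.9 × 349/339.56 ≈ 35.9 kHz.
On the return leg the bat in flight is a moving observer: f₂ = f₁ · (v + v_e)/v = 35.9 × 358.44/349 ≈ 36.8 kHz.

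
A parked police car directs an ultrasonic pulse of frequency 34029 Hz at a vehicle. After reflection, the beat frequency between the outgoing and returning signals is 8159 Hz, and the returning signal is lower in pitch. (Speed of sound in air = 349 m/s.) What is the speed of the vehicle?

48 m/s

Double Doppler shift off a moving reflector: f₂ = f₀ · (v + u)/(v − u) (u > 0 toward emitter).
Returning signal is lower, so f₂ = f₀ − Δf = 34029 − 8159 = 25870 Hz.
Rearranging, u = v · (f₂ − f₀)/(f₂ + f₀) = 349 × -8159/59899 ≈ -48 m/s.
So the vehicle is moving at 48 m/s away from the emitter.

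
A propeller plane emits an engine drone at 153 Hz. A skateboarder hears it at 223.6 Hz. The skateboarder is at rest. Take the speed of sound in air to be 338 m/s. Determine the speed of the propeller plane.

107 m/s

f' > f, so the propeller plane is approaching.
f' = f · v/(v − v_s) ⇒ v_s = v · |1 − f/f'|.
v_s = 338 × |1 − 153/223.6| = 338 × 0.3157 ≈ 107 m/s.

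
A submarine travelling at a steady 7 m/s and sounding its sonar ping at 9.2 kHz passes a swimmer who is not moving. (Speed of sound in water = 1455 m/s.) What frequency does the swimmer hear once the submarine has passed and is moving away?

9.16 kHz

Receding: f₂ = f · v/(v + v_s) = 9.2 × 1455/1462 ≈ 9.16 kHz.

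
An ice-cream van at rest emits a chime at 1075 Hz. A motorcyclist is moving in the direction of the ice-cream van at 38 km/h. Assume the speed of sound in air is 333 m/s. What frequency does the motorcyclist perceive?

38 km/h = 10.56 m/s.
Only the observer moves, toward the source, so f' = f · (v + v_o)/v.
f' = 1075 × (333 + 10.56)/333 = 1075 × 343.56/333 ≈ 1109 Hz.

1109 Hz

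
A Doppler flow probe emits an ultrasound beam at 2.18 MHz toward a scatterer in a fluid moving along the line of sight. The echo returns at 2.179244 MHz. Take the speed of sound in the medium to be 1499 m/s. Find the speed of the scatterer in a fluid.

Double Doppler shift off a moving reflector: f₂ = f₀ · (v + u)/(v − u) (u > 0 toward emitter).
Rearranging, u = v · (f₂ − f₀)/(f₂ + f₀) = 1499 × -0.000756/4.359244 ≈ -0.26 m/s.
So the scatterer in a fluid is moving at 0.26 m/s away from the emitter.

0.26 m/s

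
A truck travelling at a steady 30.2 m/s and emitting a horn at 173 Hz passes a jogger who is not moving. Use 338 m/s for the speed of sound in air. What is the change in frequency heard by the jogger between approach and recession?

Approaching: f₁ = f · v/(v − v_s) = 173 × 338/307.8 ≈ 190.0 Hz.
Receding: f₂ = f · v/(v + v_s) = 173 × 338/368.2 ≈ 158.8 Hz.
Drop: f₁ − f₂ = 2f·v·v_s/(v² − v_s²) = 2 × 173 × 338 × 30.2/(338² − 30.2²) ≈ 31.2 Hz.

31.2 Hz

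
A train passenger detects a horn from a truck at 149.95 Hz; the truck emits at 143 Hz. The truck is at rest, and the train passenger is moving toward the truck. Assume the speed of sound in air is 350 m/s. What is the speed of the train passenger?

f' = f · (v + v_o)/v ⇒ v_o = v · |f'/f − 1|.
v_o = 350 × |149.95/143 − 1| = 350 × 0.0486 ≈ 17.0 m/s.

17.0 m/s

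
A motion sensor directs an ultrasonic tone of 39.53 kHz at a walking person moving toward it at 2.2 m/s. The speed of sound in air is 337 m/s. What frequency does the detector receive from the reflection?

40.0 kHz

At the walking person (a moving observer), f₁ = f₀ · (v + u)/v = 39.53 × 339.2/337 ≈ 39.8 kHz.
The reflection then acts as a moving source: f₂ = f₁ · v/(v − u) ≈ 40.0 kHz.
Equivalently f₂ = f₀ · (v + u)/(v − u).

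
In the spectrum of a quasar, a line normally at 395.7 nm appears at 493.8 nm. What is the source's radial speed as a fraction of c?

0.218

λ'/λ₀ = 1.2479 > 1 (redshift), so the source is receding.
λ'/λ₀ = √((1 + β)/(1 − β)) for a receding source ⇒ β = (r² − 1)/(r² + 1) with r = λ'/λ₀.
β = (1.5573 − 1)/(1.5573 + 1) ≈ 0.218.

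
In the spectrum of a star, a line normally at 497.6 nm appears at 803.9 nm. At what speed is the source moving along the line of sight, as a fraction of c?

λ'/λ₀ = 1.6156 > 1 (redshift), so the source is receding.
λ'/λ₀ = √((1 + β)/(1 − β)) for a receding source ⇒ β = (r² − 1)/(r² + 1) with r = λ'/λ₀.
β = (2.6100 − 1)/(2.6100 + 1) ≈ 0.446.

0.446c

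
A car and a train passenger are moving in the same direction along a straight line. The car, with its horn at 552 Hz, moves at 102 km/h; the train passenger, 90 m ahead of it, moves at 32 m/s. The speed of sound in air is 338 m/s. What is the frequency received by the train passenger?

545 Hz

102 km/h = 28.33 m/s.
The train passenger is ahead, so the car is moving toward it while the train passenger is moving away from the car.
General Doppler shift: f' = f · (v − v_o)/(v − v_s).
f' = 552 × (338 − 32)/(338 − 28.33) = 552 × 306/309.67 ≈ 545 Hz.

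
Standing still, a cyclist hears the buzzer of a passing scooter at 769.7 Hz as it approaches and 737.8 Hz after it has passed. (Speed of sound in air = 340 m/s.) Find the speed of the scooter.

7.2 m/s

f₁/f₂ = (v + v_s)/(v − v_s), so v_s = v · (f₁ − f₂)/(f₁ + f₂).
v_s = 340 × (769.7 − 737.8)/(769.7 + 737.8) = 340 × 31.9/1507.5 ≈ 7.2 m/s.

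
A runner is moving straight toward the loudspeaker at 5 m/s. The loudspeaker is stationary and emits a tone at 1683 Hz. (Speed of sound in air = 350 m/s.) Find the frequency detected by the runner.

Only the observer moves, toward the source, so f' = f · (v + v_o)/v.
f' = 1683 × (350 + 5)/350 = 1683 × 355/350 ≈ 1707 Hz.

1707 Hz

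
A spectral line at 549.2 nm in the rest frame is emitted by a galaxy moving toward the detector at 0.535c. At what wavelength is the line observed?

302.3 nm

Relativistic Doppler for wavelength: λ' = λ₀ · √((1 − β)/(1 + β)).
λ' = 549.2 × √(0.4650/1.5350) = 549.2 × 0.55039 ≈ 302.3 nm.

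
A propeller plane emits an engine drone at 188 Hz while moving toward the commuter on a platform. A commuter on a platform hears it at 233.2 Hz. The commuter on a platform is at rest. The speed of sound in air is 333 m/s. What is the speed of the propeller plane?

f' = f · v/(v − v_s) ⇒ v_s = v · |1 − f/f'|.
v_s = 333 × |1 − 188/233.2| = 333 × 0.1938 ≈ 65 m/s.

65 m/s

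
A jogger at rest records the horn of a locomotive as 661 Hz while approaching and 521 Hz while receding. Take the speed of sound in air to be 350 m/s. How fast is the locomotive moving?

41 m/s

f₁/f₂ = (v + v_s)/(v − v_s), so v_s = v · (f₁ − f₂)/(f₁ + f₂).
v_s = 350 × (661 − 521)/(661 + 521) = 350 × 140/1182 ≈ 41 m/s.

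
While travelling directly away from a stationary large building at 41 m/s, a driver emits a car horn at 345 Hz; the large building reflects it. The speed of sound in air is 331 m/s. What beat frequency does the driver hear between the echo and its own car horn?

The large building receives the sound from a moving source: f₁ = f₀ · v/(v + v_e) = 345 × 331/372 ≈ 307.0 Hz.
On the return leg the driver is a moving observer: f₂ = f₁ · (v − v_e)/v = 307.0 × 290/331 ≈ 269.0 Hz.
Beat against the emitted tone: |f₂ − f₀| = 2v_e·f₀/(v + v_e) = 2 × 41 × 345/372 ≈ 76 Hz.

76 Hz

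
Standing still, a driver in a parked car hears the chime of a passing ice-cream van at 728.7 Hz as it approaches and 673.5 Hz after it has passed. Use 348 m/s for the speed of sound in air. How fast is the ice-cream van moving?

f₁/f₂ = (v + v_s)/(v − v_s), so v_s = v · (f₁ − f₂)/(f₁ + f₂).
v_s = 348 × (728.7 − 673.5)/(728.7 + 673.5) = 348 × 55.2/1402.2 ≈ 13.7 m/s.

13.7 m/s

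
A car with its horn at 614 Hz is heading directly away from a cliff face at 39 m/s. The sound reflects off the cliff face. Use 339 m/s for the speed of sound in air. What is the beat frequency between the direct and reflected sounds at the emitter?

The cliff face receives the sound from a moving source: f₁ = f₀ · v/(v + v_e) = 614 × 339/378 ≈ 550.7 Hz.
On the return leg the car is a moving observer: f₂ = f₁ · (v − v_e)/v = 550.7 × 300/339 ≈ 487.3 Hz.
Beat against the emitted tone: |f₂ − f₀| = 2v_e·f₀/(v + v_e) = 2 × 39 × 614/378 ≈ 127 Hz.

127 Hz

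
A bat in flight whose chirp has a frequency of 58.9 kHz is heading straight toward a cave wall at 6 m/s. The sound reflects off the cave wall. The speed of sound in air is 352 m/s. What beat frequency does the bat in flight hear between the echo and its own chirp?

2043 Hz

The cave wall receives the sound from a moving source: f₁ = f₀ · v/(v − v_e) = 58.9 × 352/346 ≈ 59.92 kHz.
On the return leg the bat in flight is a moving observer: f₂ = f₁ · (v + v_e)/v = 59.92 × 358/352 ≈ 60.94 kHz.
Equivalently f₂ = f₀ · (v + v_e)/(v − v_e).
Beat against the emitted tone (with f₀ = 58900 Hz): |f₂ − f₀| = 2v_e·f₀/(v − v_e) = 2 × 6 × 58900/346 ≈ 2043 Hz.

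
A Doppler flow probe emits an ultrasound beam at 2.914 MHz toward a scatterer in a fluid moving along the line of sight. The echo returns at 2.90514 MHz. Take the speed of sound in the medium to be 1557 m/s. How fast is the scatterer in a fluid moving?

Double Doppler shift off a moving reflector: f₂ = f₀ · (v + u)/(v − u) (u > 0 toward emitter).
Rearranging, u = v · (f₂ − f₀)/(f₂ + f₀) = 1557 × -0.00886/5.81914 ≈ -2.37 m/s.
So the scatterer in a fluid is moving at 2.37 m/s away from the emitter.

2.37 m/s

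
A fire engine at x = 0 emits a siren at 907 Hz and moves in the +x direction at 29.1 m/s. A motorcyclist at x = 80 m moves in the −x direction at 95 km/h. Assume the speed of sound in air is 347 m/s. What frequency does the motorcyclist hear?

1065 Hz

95 km/h = 26.39 m/s.
The observer lies on the +x side, so the source is heading toward the observer and the observer is heading toward the source.
Both move, so f' = f · (v + v_o)/(v − v_s).
f' = 907 × (347 + 26.39)/(347 − 29.1) = 907 × 373.39/317.9 ≈ 1065 Hz.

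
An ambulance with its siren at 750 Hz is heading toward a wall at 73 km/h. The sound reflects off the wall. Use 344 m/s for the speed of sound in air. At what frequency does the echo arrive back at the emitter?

73 km/h = 20.28 m/s.
The wall receives the sound from a moving source: f₁ = f₀ · v/(v − v_e) = 750 × 344/323.72 ≈ 797 Hz.
On the return leg the ambulance is a moving observer: f₂ = f₁ · (v + v_e)/v = 797 × 364.28/344 ≈ 844 Hz.

844 Hz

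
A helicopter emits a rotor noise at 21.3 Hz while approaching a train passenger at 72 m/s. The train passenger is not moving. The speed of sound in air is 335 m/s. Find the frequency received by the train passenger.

With the source moving toward a stationary observer, f' = f · v/(v − v_s).
f' = 21.3 × 335/(335 − 72) = 21.3 × 335/263 ≈ 27.1 Hz.

27.1 Hz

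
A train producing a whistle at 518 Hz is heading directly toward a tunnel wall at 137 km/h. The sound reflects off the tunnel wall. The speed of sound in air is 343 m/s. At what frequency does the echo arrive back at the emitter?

137 km/h = 38.06 m/s.
The tunnel wall receives the sound from a moving source: f₁ = f₀ · v/(v − v_e) = 518 × 343/304.94 ≈ 583 Hz.
On the return leg the train is a moving observer: f₂ = f₁ · (v + v_e)/v = 583 × 381.06/343 ≈ 647 Hz.

647 Hz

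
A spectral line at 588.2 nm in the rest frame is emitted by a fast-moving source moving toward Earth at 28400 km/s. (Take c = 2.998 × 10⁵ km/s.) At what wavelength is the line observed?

534.9 nm

β = v/c = 28400/299800 = 0.0947.
Relativistic Doppler for wavelength: λ' = λ₀ · √((1 − β)/(1 + β)).
λ' = 588.2 × √(0.9053/1.0947) = 588.2 × 0.90936 ≈ 534.9 nm.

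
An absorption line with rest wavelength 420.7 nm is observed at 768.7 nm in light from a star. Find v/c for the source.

λ'/λ₀ = 1.8272 > 1 (redshift), so the source is receding.
λ'/λ₀ = √((1 + β)/(1 − β)) for a receding source ⇒ β = (r² − 1)/(r² + 1) with r = λ'/λ₀.
β = (3.3386 − 1)/(3.3386 + 1) ≈ 0.539.

0.539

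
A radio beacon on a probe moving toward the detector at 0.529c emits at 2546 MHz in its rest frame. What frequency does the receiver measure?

Relativistic Doppler for frequency: f' = f₀ · √((1 + β)/(1 − β)).
f' = 2546 × √(1.5290/0.4710) = 2546 × 1.80174 ≈ 4587.2 MHz.

4587.2 MHz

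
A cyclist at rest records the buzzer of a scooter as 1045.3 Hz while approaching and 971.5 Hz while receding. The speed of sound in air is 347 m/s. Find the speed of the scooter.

f₁/f₂ = (v + v_s)/(v − v_s), so v_s = v · (f₁ − f₂)/(f₁ + f₂).
v_s = 347 × (1045.3 − 971.5)/(1045.3 + 971.5) = 347 × 73.8/2016.8 ≈ 12.7 m/s.

12.7 m/s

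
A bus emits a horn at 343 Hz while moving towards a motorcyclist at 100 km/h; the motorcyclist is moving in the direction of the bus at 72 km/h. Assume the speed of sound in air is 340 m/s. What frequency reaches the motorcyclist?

100 km/h = 27.78 m/s; 72 km/h = 20 m/s.
General Doppler shift: f' = f · (v + v_o)/(v − v_s).
f' = 343 × (340 + 20)/(340 − 27.78) = 343 × 360/312.22 ≈ 395 Hz.

395 Hz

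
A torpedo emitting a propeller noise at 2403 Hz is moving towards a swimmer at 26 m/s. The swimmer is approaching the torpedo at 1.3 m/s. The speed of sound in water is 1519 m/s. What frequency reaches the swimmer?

General Doppler shift: f' = f · (v + v_o)/(v − v_s).
f' = 2403 × (1519 + 1.3)/(1519 − 26) = 2403 × 1520.3/1493 ≈ 2447 Hz.

2447 Hz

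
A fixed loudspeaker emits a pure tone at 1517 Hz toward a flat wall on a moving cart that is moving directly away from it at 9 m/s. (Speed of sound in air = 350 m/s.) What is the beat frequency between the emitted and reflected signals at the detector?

The flat wall on a moving cart first receives the wave as a moving observer: f₁ = f₀ · (v − u)/v = 1517 × (350 − 9)/350 ≈ 1478.0 Hz.
On reflection it acts as a source moving away from the stationary detector: f₂ = f₁ · v/(v + u) = 1478.0 × 350/359 ≈ 1440.9 Hz.
Beat frequency: |f₂ − f₀| = 2u·f₀/(v + u) = 2 × 9 × 1517/359 ≈ 76 Hz.

76 Hz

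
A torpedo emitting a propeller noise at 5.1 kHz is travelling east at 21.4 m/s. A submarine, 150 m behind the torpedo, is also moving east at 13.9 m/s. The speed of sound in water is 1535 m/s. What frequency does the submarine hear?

The submarine is behind, so the torpedo is moving away from it while the submarine is moving toward the torpedo.
General Doppler shift: f' = f · (v + v_o)/(v + v_s).
f' = 5.1 × (1535 + 13.9)/(1535 + 21.4) = 5.1 × 1548.9/1556.4 ≈ 5.08 kHz.

5.08 kHz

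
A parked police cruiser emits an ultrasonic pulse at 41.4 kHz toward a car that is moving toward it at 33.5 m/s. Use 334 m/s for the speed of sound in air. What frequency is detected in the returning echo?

At the car (a moving observer), f₁ = f₀ · (v + u)/v = 41.4 × 367.5/334 ≈ 45.6 kHz.
The reflection then acts as a moving source: f₂ = f₁ · v/(v − u) ≈ 50.6 kHz.
Equivalently f₂ = f₀ · (v + u)/(v − u).

50.6 kHz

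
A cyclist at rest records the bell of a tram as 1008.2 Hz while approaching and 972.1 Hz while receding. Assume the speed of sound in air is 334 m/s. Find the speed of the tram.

6.1 m/s

f₁/f₂ = (v + v_s)/(v − v_s), so v_s = v · (f₁ − f₂)/(f₁ + f₂).
v_s = 334 × (1008.2 − 972.1)/(1008.2 + 972.1) = 334 × 36.1/1980.3 ≈ 6.1 m/s.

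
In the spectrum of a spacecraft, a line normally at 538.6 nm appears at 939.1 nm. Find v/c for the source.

λ'/λ₀ = 1.7436 > 1 (redshift), so the source is receding.
λ'/λ₀ = √((1 + β)/(1 − β)) for a receding source ⇒ β = (r² − 1)/(r² + 1) with r = λ'/λ₀.
β = (3.0401 − 1)/(3.0401 + 1) ≈ 0.505.

0.505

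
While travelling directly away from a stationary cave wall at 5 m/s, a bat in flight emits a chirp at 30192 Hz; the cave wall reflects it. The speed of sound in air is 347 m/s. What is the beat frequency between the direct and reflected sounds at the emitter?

858 Hz

The cave wall receives the sound from a moving source: f₁ = f₀ · v/(v + v_e) = 30192 × 347/352 ≈ 29763 Hz.
On the return leg the bat in flight is a moving observer: f₂ = f₁ · (v − v_e)/v = 29763 × 342/347 ≈ 29334 Hz.
Beat against the emitted tone: |f₂ − f₀| = 2v_e·f₀/(v + v_e) = 2 × 5 × 30192/352 ≈ 858 Hz.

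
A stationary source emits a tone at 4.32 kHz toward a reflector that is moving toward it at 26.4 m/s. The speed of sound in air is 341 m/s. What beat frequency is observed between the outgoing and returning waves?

725 Hz

At the reflector (a moving observer), f₁ = f₀ · (v + u)/v = 4.32 × 367.4/341 ≈ 4.654 kHz.
On reflection it acts as a source moving toward the stationary detector: f₂ = f₁ · v/(v − u) = 4.654 × 341/314.6 ≈ 5.045 kHz.
Equivalently f₂ = f₀ · (v + u)/(v − u).
Beat frequency (with f₀ = 4320 Hz): |f₂ − f₀| = 2u·f₀/(v − u) = 2 × 26.4 × 4320/314.6 ≈ 725 Hz.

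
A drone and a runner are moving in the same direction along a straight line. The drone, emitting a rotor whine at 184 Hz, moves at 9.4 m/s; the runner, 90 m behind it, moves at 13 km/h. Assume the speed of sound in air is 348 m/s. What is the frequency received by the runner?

181 Hz

13 km/h = 3.611 m/s.
The runner is behind, so the drone is moving away from it while the runner is moving toward the drone.
Both move, so f' = f · (v + v_o)/(v + v_s).
f' = 184 × (348 + 3.611)/(348 + 9.4) = 184 × 351.61/357.4 ≈ 181 Hz.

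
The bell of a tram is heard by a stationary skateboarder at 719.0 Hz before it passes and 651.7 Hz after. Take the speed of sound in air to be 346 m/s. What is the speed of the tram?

17.0 m/s

f₁/f₂ = (v + v_s)/(v − v_s), so v_s = v · (f₁ − f₂)/(f₁ + f₂).
v_s = 346 × (719.0 − 651.7)/(719.0 + 651.7) = 346 × 67.3/1370.7 ≈ 17.0 m/s.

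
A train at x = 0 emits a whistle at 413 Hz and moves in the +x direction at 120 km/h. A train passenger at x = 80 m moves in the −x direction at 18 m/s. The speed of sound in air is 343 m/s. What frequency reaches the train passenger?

481 Hz

120 km/h = 33.33 m/s.
The observer lies on the +x side, so the source is heading toward the observer and the observer is heading toward the source.
With source approaching and observer approaching, f' = f · (v + v_o)/(v − v_s).
f' = 413 × (343 + 18)/(343 − 33.33) = 413 × 361/309.67 ≈ 481 Hz.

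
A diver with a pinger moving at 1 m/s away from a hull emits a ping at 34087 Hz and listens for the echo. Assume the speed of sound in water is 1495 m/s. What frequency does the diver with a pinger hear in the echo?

34041 Hz

The hull receives the sound from a moving source: f₁ = f₀ · v/(v + v_e) = 34087 × 1495/1496 ≈ 34064 Hz.
On the return leg the diver with a pinger is a moving observer: f₂ = f₁ · (v − v_e)/v = 34064 × 1494/1495 ≈ 34041 Hz.
Equivalently f₂ = f₀ · (v − v_e)/(v + v_e).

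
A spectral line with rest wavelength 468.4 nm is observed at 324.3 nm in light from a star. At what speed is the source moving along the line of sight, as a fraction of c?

0.352

λ'/λ₀ = 0.6924 < 1 (blueshift), so the source is approaching.
λ'/λ₀ = √((1 − β)/(1 + β)) for an approaching source ⇒ β = (1 − r²)/(1 + r²) with r = λ'/λ₀.
β = (1 − 0.4794)/(1 + 0.4794) ≈ 0.352.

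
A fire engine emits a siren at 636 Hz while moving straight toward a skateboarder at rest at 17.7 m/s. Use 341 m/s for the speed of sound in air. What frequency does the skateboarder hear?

671 Hz

Moving source, stationary observer: f' = f · v/(v − v_s) since the source is approaching.
f' = 636 × 341/(341 − 17.7) = 636 × 341/323.3 ≈ 671 Hz.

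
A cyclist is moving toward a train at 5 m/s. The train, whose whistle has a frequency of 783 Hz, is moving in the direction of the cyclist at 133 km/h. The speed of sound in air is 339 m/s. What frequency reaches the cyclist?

133 km/h = 36.94 m/s.
With source approaching and observer approaching, f' = f · (v + v_o)/(v − v_s).
f' = 783 × (339 + 5)/(339 − 36.94) = 783 × 344/302.06 ≈ 892 Hz.

892 Hz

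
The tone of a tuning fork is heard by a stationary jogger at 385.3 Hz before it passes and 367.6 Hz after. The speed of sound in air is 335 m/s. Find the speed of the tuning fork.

7.9 m/s

f₁/f₂ = (v + v_s)/(v − v_s), so v_s = v · (f₁ − f₂)/(f₁ + f₂).
v_s = 335 × (385.3 − 367.6)/(385.3 + 367.6) = 335 × 17.7/752.9 ≈ 7.9 m/s.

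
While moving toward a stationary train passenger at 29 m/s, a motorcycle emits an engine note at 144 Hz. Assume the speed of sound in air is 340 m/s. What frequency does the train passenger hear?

Moving source, stationary observer: f' = f · v/(v − v_s) since the source is approaching.
f' = 144 × 340/(340 − 29) = 144 × 340/311 ≈ 157 Hz.

157 Hz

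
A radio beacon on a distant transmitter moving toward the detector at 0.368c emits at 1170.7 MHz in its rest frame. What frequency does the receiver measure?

Relativistic Doppler for frequency: f' = f₀ · √((1 + β)/(1 − β)).
f' = 1170.7 × √(1.3680/0.6320) = 1170.7 × 1.47124 ≈ 1722.4 MHz.

1722.4 MHz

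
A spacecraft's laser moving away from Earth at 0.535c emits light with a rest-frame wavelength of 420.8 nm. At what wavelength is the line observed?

Relativistic Doppler for wavelength: λ' = λ₀ · √((1 + β)/(1 − β)).
λ' = 420.8 × √(1.5350/0.4650) = 420.8 × 1.81689 ≈ 764.5 nm.

764.5 nm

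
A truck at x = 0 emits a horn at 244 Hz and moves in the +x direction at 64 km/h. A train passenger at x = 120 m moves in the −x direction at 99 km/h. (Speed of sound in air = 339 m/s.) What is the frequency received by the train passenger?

278 Hz

64 km/h = 17.78 m/s; 99 km/h = 27.5 m/s.
The observer lies on the +x side, so the source is heading toward the observer and the observer is heading toward the source.
With source approaching and observer approaching, f' = f · (v + v_o)/(v − v_s).
f' = 244 × (339 + 27.5)/(339 − 17.78) = 244 × 366.5/321.22 ≈ 278 Hz.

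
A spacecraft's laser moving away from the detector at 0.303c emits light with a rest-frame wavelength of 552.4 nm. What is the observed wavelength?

755.3 nm

Relativistic Doppler for wavelength: λ' = λ₀ · √((1 + β)/(1 − β)).
λ' = 552.4 × √(1.3030/0.6970) = 552.4 × 1.36727 ≈ 755.3 nm.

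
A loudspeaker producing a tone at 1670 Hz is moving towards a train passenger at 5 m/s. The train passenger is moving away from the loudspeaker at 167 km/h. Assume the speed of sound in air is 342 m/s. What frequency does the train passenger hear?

167 km/h = 46.39 m/s.
General Doppler shift: f' = f · (v − v_o)/(v − v_s).
f' = 1670 × (342 − 46.39)/(342 − 5) = 1670 × 295.61/337 ≈ 1465 Hz.

1465 Hz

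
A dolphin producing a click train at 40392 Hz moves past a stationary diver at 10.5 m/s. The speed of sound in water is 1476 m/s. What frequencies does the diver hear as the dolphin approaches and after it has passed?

40681 Hz approaching; 40107 Hz receding

Approaching: f₁ = f · v/(v − v_s) = 40392 × 1476/1465.5 ≈ 40681 Hz.
Receding: f₂ = f · v/(v + v_s) = 40392 × 1476/1486.5 ≈ 40107 Hz.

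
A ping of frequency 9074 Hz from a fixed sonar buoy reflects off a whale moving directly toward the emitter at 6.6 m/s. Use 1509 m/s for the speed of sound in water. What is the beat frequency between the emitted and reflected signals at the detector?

At the whale (a moving observer), f₁ = f₀ · (v + u)/v = 9074 × 1515.6/1509 ≈ 9113.7 Hz.
The reflection then acts as a moving source: f₂ = f₁ · v/(v − u) ≈ 9153.7 Hz.
Equivalently f₂ = f₀ · (v + u)/(v − u).
Beat frequency: |f₂ − f₀| = 2u·f₀/(v − u) = 2 × 6.6 × 9074/1502.4 ≈ 80 Hz.

80 Hz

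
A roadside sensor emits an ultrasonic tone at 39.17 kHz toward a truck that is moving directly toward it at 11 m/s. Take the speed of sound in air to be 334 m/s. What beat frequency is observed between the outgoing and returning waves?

At the truck (a moving observer), f₁ = f₀ · (v + u)/v = 39.17 × 345/334 ≈ 40.46 kHz.
On reflection it acts as a source moving toward the stationary detector: f₂ = f₁ · v/(v − u) = 40.46 × 334/323 ≈ 41.84 kHz.
Beat frequency (with f₀ = 39170 Hz): |f₂ − f₀| = 2u·f₀/(v − u) = 2 × 11 × 39170/323 ≈ 2668 Hz.

2668 Hz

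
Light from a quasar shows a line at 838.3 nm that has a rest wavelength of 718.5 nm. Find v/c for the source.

λ'/λ₀ = 1.1667 > 1 (redshift), so the source is receding.
λ'/λ₀ = √((1 + β)/(1 − β)) for a receding source ⇒ β = (r² − 1)/(r² + 1) with r = λ'/λ₀.
β = (1.3613 − 1)/(1.3613 + 1) ≈ 0.153.

0.153c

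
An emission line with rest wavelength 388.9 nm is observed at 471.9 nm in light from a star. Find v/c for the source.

0.191

λ'/λ₀ = 1.2134 > 1 (redshift), so the source is receding.
λ'/λ₀ = √((1 + β)/(1 − β)) for a receding source ⇒ β = (r² − 1)/(r² + 1) with r = λ'/λ₀.
β = (1.4724 − 1)/(1.4724 + 1) ≈ 0.191.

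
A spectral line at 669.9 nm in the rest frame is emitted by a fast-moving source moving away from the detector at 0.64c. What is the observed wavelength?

1429.8 nm

Relativistic Doppler for wavelength: λ' = λ₀ · √((1 + β)/(1 − β)).
λ' = 669.9 × √(1.6400/0.3600) = 669.9 × 2.13437 ≈ 1429.8 nm.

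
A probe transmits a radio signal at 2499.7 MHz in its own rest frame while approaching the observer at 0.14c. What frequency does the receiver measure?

Relativistic Doppler for frequency: f' = f₀ · √((1 + β)/(1 − β)).
f' = 2499.7 × √(1.1400/0.8600) = 2499.7 × 1.15134 ≈ 2878.0 MHz.

2878.0 MHz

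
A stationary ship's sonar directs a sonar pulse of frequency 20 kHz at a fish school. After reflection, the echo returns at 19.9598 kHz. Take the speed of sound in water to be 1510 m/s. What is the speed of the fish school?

Double Doppler shift off a moving reflector: f₂ = f₀ · (v + u)/(v − u) (u > 0 toward emitter).
Rearranging, u = v · (f₂ − f₀)/(f₂ + f₀) = 1510 × -0.0402/39.9598 ≈ -1.52 m/s.
So the fish school is moving at 1.52 m/s away from the emitter.

1.52 m/s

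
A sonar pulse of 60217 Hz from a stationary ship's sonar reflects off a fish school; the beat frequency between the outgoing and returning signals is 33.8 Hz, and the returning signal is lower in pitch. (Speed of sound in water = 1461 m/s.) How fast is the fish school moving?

0.41 m/s

Double Doppler shift off a moving reflector: f₂ = f₀ · (v + u)/(v − u) (u > 0 toward emitter).
Returning signal is lower, so f₂ = f₀ − Δf = 60217 − 33.8 = 60183.2 Hz.
Rearranging, u = v · (f₂ − f₀)/(f₂ + f₀) = 1461 × -33.8/120400.2 ≈ -0.41 m/s.
So the fish school is moving at 0.41 m/s away from the emitter.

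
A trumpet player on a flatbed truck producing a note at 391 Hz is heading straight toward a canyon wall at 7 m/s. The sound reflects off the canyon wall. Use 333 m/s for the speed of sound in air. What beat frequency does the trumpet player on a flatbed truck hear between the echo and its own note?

The canyon wall receives the sound from a moving source: f₁ = f₀ · v/(v − v_e) = 391 × 333/326 ≈ 399.40 Hz.
On the return leg the trumpet player on a flatbed truck is a moving observer: f₂ = f₁ · (v + v_e)/v = 399.40 × 340/333 ≈ 407.79 Hz.
Equivalently f₂ = f₀ · (v + v_e)/(v − v_e).
Beat against the emitted tone: |f₂ − f₀| = 2v_e·f₀/(v − v_e) = 2 × 7 × 391/326 ≈ 16.8 Hz.

16.8 Hz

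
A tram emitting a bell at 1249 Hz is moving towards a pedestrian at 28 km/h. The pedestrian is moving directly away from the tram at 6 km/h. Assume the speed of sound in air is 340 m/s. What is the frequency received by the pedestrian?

28 km/h = 7.778 m/s; 6 km/h = 1.667 m/s.
General Doppler shift: f' = f · (v − v_o)/(v − v_s).
f' = 1249 × (340 − 1.667)/(340 − 7.778) = 1249 × 338.33/332.22 ≈ 1272 Hz.

1272 Hz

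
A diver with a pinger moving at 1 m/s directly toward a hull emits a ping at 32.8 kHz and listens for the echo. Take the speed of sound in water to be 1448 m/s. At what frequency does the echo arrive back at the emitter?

The hull receives the sound from a moving source: f₁ = f₀ · v/(v − v_e) = 32.8 × 1448/1447 ≈ 32.8 kHz.
On the return leg the diver with a pinger is a moving observer: f₂ = f₁ · (v + v_e)/v = 32.8 × 1449/1448 ≈ 32.8 kHz.
Equivalently f₂ = f₀ · (v + v_e)/(v − v_e).

32.8 kHz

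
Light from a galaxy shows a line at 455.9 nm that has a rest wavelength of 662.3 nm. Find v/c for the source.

λ'/λ₀ = 0.6884 < 1 (blueshift), so the source is approaching.
λ'/λ₀ = √((1 − β)/(1 + β)) for an approaching source ⇒ β = (1 − r²)/(1 + r²) with r = λ'/λ₀.
β = (1 − 0.4738)/(1 + 0.4738) ≈ 0.357.

0.357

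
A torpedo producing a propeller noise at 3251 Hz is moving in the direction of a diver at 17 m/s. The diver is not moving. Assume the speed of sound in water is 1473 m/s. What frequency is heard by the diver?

3289 Hz

Moving source, stationary observer: f' = f · v/(v − v_s) since the source is approaching.
f' = 3251 × 1473/(1473 − 17) = 3251 × 1473/1456 ≈ 3289 Hz.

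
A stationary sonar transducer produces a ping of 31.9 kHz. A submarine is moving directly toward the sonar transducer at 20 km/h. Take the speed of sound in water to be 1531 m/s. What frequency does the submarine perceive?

32.0 kHz

20 km/h = 5.556 m/s.
Only the observer moves, toward the source, so f' = f · (v + v_o)/v.
f' = 31.9 × (1531 + 5.556)/1531 = 31.9 × 1536.6/1531 ≈ 32.0 kHz.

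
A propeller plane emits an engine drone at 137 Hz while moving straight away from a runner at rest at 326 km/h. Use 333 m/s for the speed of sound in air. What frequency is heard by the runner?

326 km/h = 90.56 m/s.
With the source moving away from a stationary observer, f' = f · v/(v + v_s).
f' = 137 × 333/(333 + 90.56) = 137 × 333/423.6 ≈ 108 Hz.

108 Hz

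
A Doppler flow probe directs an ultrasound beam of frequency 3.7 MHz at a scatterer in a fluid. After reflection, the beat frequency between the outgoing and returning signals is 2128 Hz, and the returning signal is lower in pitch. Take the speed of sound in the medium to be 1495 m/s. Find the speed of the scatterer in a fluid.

0.43 m/s

Double Doppler shift off a moving reflector: f₂ = f₀ · (v + u)/(v − u) (u > 0 toward emitter).
Returning signal is lower, so f₂ = f₀ − Δf = 3700000 − 2128 = 3697872 Hz.
Rearranging, u = v · (f₂ − f₀)/(f₂ + f₀) = 1495 × -2128/7397872 ≈ -0.43 m/s.
So the scatterer in a fluid is moving at 0.43 m/s away from the emitter.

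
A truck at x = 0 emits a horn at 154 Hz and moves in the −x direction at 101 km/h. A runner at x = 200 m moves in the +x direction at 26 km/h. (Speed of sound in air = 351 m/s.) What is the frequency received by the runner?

140 Hz

101 km/h = 28.06 m/s; 26 km/h = 7.222 m/s.
The observer lies on the +x side, so the source is heading away from the observer and the observer is heading away from the source.
General Doppler shift: f' = f · (v − v_o)/(v + v_s).
f' = 154 × (351 − 7.222)/(351 + 28.06) = 154 × 343.78/379.06 ≈ 140 Hz.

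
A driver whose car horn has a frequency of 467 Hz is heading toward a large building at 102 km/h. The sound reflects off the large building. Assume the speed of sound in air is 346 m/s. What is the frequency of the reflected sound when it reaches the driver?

102 km/h = 28.33 m/s.
The large building receives the sound from a moving source: f₁ = f₀ · v/(v − v_e) = 467 × 346/317.67 ≈ 509 Hz.
On the return leg the driver is a moving observer: f₂ = f₁ · (v + v_e)/v = 509 × 374.33/346 ≈ 550 Hz.
Equivalently f₂ = f₀ · (v + v_e)/(v − v_e).

550 Hz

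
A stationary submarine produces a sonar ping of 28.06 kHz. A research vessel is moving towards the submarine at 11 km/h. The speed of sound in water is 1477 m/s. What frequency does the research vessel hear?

11 km/h = 3.056 m/s.
Only the observer moves, toward the source, so f' = f · (v + v_o)/v.
f' = 28.06 × (1477 + 3.056)/1477 = 28.06 × 1480.1/1477 ≈ 28.1 kHz.

28.1 kHz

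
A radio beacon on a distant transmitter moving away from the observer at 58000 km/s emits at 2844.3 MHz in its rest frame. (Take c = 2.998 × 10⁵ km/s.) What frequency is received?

2338.2 MHz

β = v/c = 58000/299800 = 0.1935.
Relativistic Doppler for frequency: f' = f₀ · √((1 − β)/(1 + β)).
f' = 2844.3 × √(0.8065/1.1935) = 2844.3 × 0.82207 ≈ 2338.2 MHz.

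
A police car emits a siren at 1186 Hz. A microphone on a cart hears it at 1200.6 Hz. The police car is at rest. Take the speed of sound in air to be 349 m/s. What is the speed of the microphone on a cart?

f' > f, so the microphone on a cart is approaching.
f' = f · (v + v_o)/v ⇒ v_o = v · |f'/f − 1|.
v_o = 349 × |1200.6/1186 − 1| = 349 × 0.01231 ≈ 4.3 m/s.

4.3 m/s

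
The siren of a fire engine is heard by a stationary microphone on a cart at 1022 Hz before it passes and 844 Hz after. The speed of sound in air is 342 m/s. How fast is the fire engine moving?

33 m/s

f₁/f₂ = (v + v_s)/(v − v_s), so v_s = v · (f₁ − f₂)/(f₁ + f₂).
v_s = 342 × (1022 − 844)/(1022 + 844) = 342 × 178/1866 ≈ 33 m/s.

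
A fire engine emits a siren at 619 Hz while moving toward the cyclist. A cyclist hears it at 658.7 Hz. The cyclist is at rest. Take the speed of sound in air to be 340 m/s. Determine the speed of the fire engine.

f' = f · v/(v − v_s) ⇒ v_s = v · |1 − f/f'|.
v_s = 340 × |1 − 619/658.7| = 340 × 0.06027 ≈ 20.5 m/s.

20.5 m/s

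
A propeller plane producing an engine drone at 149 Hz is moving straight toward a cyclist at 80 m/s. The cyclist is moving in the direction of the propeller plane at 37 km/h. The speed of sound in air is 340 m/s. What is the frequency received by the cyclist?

37 km/h = 10.28 m/s.
General Doppler shift: f' = f · (v + v_o)/(v − v_s).
f' = 149 × (340 + 10.28)/(340 − 80) = 149 × 350.28/260 ≈ 201 Hz.

201 Hz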